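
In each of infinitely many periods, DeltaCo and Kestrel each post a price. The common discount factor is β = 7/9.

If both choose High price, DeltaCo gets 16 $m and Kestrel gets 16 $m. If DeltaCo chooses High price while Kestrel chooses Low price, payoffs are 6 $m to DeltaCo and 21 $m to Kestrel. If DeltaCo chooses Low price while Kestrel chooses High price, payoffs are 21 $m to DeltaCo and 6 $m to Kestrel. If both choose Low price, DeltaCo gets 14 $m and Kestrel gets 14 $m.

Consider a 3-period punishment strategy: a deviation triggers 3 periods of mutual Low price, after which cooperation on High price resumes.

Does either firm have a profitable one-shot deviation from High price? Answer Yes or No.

Comparing payoff streams over the 4 periods until play realigns: cooperate → 16(1+β+…+β^3); deviate → 21 + 14(β+…+β^3).
Cooperation is sustained iff (16−14)(β+…+β^3) ≥ 21−16.
β+…+β^3 = 7/9·(1−(7/9)^3)/(1−7/9) = 1.8532, and (21−16)/(16−14) = 2.5000.
1.8532 < 2.5000, so cooperation is not sustainable.

Yes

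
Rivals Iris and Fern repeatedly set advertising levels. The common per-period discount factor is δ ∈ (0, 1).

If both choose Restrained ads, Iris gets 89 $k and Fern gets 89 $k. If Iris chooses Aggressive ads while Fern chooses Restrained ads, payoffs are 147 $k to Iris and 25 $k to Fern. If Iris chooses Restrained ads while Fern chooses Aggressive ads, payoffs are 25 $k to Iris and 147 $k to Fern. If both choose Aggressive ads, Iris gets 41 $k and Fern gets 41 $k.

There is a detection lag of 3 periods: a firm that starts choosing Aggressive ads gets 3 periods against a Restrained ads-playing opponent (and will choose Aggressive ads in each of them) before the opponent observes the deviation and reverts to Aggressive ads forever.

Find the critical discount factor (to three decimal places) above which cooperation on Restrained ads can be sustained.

0.818

A deviator earns 147 for 3 periods, then 41 forever; cooperating earns 89 forever. Multiplying the IC by (1−δ):
89 ≥ 147(1−δ^3) + 41δ^3, so 106·δ^3 ≥ 58 and δ^3 ≥ 29/53.
δ ≥ (29/53)^(1/3) ≈ 0.818.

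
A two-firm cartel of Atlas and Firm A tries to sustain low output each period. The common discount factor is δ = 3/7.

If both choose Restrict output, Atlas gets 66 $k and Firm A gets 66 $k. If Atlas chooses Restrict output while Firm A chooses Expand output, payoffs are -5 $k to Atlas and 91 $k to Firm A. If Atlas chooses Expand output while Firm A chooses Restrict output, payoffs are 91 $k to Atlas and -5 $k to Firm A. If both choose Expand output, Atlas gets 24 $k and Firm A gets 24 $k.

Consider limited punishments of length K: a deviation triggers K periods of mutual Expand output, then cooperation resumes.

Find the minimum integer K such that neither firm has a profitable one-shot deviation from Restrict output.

2

No profitable deviation requires (66−24)(δ+…+δ^K) ≥ 91−66, i.e. δ+…+δ^K ≥ 25/42 ≈ 0.5952.
With δ = 3/7, the partial sums are K=1: 0.4286, K=2: 0.6122.
K = 2 is the first length at which the sum reaches 0.5952.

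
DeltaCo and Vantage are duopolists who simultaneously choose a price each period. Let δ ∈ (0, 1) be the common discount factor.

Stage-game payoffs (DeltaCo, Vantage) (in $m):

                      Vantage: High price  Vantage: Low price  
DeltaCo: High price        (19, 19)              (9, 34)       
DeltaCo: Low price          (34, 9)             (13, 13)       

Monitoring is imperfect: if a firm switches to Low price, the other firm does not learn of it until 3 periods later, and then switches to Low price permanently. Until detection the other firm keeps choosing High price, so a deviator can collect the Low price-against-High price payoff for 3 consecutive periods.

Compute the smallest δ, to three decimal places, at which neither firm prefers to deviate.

The best deviation is to choose Low price for all 3 undetected periods, earning 34 each, then 13 forever once detected.
Deviation value: 34(1−δ^3)/(1−δ) + 13δ^3/(1−δ); cooperation value: 19/(1−δ).
IC: 19 ≥ 34(1−δ^3) + 13δ^3 = 34 − 21δ^3.
So δ^3 ≥ 15/21 = 5/7, giving δ ≥ (5/7)^(1/3) ≈ 0.894.

0.894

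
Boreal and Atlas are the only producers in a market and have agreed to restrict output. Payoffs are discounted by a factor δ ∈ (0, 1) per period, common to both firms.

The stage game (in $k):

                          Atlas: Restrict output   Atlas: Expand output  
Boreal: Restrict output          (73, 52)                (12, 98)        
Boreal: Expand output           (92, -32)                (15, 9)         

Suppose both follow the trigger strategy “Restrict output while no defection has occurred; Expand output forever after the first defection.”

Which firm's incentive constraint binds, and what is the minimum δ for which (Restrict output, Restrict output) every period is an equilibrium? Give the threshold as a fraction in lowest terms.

Boreal's threshold: (92−73)/(92−15) = 19/77.
Atlas's threshold: (98−52)/(98−9) = 46/89.
19/77 < 46/89, so Atlas binds and δ* = 46/89.

Atlas; δ ≥ 46/89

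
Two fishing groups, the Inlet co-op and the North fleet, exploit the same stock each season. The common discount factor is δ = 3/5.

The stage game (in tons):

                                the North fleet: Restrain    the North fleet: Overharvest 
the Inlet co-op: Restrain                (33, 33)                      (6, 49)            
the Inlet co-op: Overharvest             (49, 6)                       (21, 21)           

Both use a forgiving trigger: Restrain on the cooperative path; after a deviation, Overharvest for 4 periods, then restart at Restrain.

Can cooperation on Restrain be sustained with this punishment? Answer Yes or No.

No

A one-shot deviation gives 49 now, then 21 for 4 periods, then back to 33.
Gain from deviating: (49−33) today; loss: (33−21) in each of the next 4 periods.
No-deviation condition: (33−21)(δ+…+δ^4) ≥ 49−33, i.e. δ+…+δ^4 ≥ 4/3.
At δ = 3/5: δ+…+δ^4 = 1.3056 < 1.3333.
So cooperation is not sustainable.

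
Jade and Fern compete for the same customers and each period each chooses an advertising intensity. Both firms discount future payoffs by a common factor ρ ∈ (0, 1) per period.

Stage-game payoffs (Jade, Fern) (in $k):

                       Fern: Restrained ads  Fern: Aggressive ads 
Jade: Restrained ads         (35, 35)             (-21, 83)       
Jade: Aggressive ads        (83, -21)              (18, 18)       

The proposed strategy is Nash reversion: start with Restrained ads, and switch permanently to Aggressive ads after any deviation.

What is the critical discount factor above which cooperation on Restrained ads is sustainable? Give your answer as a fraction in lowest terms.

One-period gain from deviating is 83 − 35 = 48. The loss is 35 − 18 = 17 in every subsequent period, with present value 17·ρ/(1−ρ).
Deviation is unprofitable when 17·ρ/(1−ρ) ≥ 48, i.e. ρ/(1−ρ) ≥ 48/17.
Equivalently ρ ≥ 48/(48+17) = 48/65.

48/65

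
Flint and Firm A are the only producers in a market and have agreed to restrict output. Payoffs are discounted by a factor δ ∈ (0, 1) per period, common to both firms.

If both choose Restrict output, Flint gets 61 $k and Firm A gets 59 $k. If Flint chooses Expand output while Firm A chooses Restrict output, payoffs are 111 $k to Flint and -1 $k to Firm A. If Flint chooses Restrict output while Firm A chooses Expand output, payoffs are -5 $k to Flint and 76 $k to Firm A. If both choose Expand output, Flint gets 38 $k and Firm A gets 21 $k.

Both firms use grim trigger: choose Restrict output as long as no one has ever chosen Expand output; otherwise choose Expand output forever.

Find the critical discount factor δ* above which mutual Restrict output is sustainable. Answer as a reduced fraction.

Flint: cooperation gives 61 each period; deviation gives 111 once then 38 forever.
  61/(1−δ) ≥ 111 + 38δ/(1−δ) ⇒ δ ≥ 50/73.
Firm A: cooperation gives 59 each period; deviation gives 76 once then 21 forever.
  δ ≥ 17/55.
Both must hold, so the binding constraint is Flint's: δ ≥ 50/73.

50/73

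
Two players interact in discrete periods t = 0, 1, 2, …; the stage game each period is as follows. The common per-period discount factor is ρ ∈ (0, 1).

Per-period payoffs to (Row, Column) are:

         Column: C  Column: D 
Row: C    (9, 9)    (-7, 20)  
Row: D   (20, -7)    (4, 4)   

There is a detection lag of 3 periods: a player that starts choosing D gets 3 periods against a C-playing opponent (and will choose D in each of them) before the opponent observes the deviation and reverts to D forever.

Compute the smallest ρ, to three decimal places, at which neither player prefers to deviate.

The best deviation is to choose D for all 3 undetected periods, earning 20 each, then 4 forever once detected.
Deviation value: 20(1−ρ^3)/(1−ρ) + 4ρ^3/(1−ρ); cooperation value: 9/(1−ρ).
IC: 9 ≥ 20(1−ρ^3) + 4ρ^3 = 20 − 16ρ^3.
So ρ^3 ≥ 11/16, giving ρ ≥ (11/16)^(1/3) ≈ 0.883.

0.883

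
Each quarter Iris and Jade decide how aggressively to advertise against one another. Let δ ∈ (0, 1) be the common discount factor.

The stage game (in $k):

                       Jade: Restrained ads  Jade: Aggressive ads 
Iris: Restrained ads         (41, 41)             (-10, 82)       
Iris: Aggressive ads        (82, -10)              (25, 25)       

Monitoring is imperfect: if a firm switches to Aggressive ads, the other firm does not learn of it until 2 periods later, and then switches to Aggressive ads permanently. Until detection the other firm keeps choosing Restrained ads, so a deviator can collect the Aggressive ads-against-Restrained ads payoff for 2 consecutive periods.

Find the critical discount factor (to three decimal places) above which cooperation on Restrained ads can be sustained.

A deviator earns 82 for 2 periods, then 25 forever; cooperating earns 41 forever. Multiplying the IC by (1−δ):
41 ≥ 82(1−δ^2) + 25δ^2, so 57·δ^2 ≥ 41 and δ^2 ≥ 41/57.
δ ≥ (41/57)^(1/2) ≈ 0.848.

0.848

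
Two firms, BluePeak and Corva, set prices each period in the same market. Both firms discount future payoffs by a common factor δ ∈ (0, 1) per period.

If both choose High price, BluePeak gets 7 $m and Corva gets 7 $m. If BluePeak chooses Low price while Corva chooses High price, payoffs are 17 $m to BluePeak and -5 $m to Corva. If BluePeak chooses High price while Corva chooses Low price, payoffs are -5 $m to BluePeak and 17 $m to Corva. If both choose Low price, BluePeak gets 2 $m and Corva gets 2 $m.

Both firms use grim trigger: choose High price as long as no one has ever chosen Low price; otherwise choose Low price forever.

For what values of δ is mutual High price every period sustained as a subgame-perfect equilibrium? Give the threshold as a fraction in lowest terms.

Under grim trigger the critical discount factor is (T−C)/(T−P) with T = 17, C = 7, P = 2.
δ* = (17−7)/(17−2) = 10/15 = 2/3.

2/3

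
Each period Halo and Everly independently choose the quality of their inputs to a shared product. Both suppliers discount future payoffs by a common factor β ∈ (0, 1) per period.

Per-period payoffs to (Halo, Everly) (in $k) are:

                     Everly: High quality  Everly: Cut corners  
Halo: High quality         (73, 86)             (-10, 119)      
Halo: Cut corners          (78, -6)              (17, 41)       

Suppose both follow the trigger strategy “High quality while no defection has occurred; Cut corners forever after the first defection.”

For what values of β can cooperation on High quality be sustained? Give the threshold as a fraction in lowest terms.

11/26

For Halo: deviation gain 78−73 = 5, per-period punishment loss 73−17 = 56. IC gives β ≥ 5/61.
For Everly: gain 33, loss 45 per period, so β ≥ 33/78 = 11/26.
The tighter constraint is Everly's, so cooperation needs β ≥ 11/26.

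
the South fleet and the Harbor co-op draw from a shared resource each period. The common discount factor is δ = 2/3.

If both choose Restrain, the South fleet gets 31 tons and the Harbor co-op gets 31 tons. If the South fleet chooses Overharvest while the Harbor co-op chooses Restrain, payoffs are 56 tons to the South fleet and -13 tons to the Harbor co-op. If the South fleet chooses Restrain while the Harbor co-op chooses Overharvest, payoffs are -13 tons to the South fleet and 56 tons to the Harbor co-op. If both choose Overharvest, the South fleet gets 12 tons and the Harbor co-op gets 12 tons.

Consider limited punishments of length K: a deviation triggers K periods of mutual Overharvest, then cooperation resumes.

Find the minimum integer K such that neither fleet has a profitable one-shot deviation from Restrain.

3

IC: δ(1−δ^K)/(1−δ) ≥ (56−31)/(31−12) = 25/19.
With δ = 2/3: need 1 − δ^K ≥ 25/19·(1−2/3)/(2/3), i.e. δ^K ≤ 0.3421.
Since (2/3)^2 = 0.4444 and (2/3)^3 = 0.2963, the smallest such K is 3.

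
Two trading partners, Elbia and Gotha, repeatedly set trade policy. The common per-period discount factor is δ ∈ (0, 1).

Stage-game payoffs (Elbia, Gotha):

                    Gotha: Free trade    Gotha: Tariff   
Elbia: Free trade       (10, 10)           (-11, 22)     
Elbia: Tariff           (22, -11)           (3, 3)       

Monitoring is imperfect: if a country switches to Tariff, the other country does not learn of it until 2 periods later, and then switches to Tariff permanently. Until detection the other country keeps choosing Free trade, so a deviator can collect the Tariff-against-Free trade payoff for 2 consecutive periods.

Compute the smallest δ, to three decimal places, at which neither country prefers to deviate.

The best deviation is to choose Tariff for all 2 undetected periods, earning 22 each, then 3 forever once detected.
Deviation value: 22(1−δ^2)/(1−δ) + 3δ^2/(1−δ); cooperation value: 10/(1−δ).
IC: 10 ≥ 22(1−δ^2) + 3δ^2 = 22 − 19δ^2.
So δ^2 ≥ 12/19, giving δ ≥ (12/19)^(1/2) ≈ 0.795.

0.795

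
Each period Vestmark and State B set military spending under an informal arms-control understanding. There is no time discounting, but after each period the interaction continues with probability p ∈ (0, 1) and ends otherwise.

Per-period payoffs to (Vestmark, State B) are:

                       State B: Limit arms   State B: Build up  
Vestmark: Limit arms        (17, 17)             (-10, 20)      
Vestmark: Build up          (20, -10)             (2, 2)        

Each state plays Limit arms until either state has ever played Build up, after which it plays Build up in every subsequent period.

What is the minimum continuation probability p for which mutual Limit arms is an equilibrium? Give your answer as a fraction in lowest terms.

With no time discounting, the continuation probability p plays the role of the discount factor.
Grim-trigger IC: 17/(1−p) ≥ 20 + 2p/(1−p) ⇒ p ≥ (20−17)/(20−2) = 1/6.

1/6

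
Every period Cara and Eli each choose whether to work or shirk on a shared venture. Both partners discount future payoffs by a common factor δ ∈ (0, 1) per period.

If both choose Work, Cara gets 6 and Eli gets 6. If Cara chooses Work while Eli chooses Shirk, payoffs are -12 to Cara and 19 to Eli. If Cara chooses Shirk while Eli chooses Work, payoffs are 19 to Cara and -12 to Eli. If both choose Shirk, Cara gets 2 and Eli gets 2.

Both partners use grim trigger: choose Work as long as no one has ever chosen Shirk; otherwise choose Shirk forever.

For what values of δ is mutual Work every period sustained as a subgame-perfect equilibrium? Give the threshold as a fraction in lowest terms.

Under grim trigger the critical discount factor is (T−C)/(T−P) with T = 19, C = 6, P = 2.
δ* = (19−6)/(19−2) = 13/17.

13/17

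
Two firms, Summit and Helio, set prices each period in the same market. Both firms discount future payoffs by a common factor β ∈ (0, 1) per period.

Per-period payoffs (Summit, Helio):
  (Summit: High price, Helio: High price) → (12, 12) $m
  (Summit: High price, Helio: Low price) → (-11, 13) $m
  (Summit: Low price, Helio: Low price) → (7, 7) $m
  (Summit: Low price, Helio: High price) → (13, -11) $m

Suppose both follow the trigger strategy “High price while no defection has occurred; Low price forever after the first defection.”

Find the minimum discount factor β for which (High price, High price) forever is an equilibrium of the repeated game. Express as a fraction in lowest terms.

12/(1−β) ≥ 13 + 7β/(1−β)
12 ≥ 13 − 6β
β ≥ 1/6.

1/6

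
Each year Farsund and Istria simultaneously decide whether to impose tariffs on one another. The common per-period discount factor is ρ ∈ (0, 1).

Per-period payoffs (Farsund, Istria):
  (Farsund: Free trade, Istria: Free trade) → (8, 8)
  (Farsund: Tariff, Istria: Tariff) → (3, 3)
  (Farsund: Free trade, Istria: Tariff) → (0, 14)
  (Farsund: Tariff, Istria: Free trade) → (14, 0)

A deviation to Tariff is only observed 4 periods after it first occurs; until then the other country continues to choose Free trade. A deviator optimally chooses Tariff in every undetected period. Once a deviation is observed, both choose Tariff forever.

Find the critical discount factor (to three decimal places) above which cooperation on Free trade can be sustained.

0.859

The best deviation is to choose Tariff for all 4 undetected periods, earning 14 each, then 3 forever once detected.
Deviation value: 14(1−ρ^4)/(1−ρ) + 3ρ^4/(1−ρ); cooperation value: 8/(1−ρ).
IC: 8 ≥ 14(1−ρ^4) + 3ρ^4 = 14 − 11ρ^4.
So ρ^4 ≥ 6/11, giving ρ ≥ (6/11)^(1/4) ≈ 0.859.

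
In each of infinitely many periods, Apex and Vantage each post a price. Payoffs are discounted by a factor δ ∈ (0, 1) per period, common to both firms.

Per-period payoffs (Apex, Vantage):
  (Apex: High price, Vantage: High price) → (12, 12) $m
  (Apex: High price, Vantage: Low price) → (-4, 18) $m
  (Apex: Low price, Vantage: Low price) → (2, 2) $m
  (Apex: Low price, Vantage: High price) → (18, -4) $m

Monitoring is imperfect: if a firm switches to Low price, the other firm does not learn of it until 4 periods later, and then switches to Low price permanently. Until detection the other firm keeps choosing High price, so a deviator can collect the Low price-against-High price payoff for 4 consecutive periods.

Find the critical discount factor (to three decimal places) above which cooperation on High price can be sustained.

The best deviation is to choose Low price for all 4 undetected periods, earning 18 each, then 2 forever once detected.
Deviation value: 18(1−δ^4)/(1−δ) + 2δ^4/(1−δ); cooperation value: 12/(1−δ).
IC: 12 ≥ 18(1−δ^4) + 2δ^4 = 18 − 16δ^4.
So δ^4 ≥ 6/16 = 3/8, giving δ ≥ (3/8)^(1/4) ≈ 0.783.

0.783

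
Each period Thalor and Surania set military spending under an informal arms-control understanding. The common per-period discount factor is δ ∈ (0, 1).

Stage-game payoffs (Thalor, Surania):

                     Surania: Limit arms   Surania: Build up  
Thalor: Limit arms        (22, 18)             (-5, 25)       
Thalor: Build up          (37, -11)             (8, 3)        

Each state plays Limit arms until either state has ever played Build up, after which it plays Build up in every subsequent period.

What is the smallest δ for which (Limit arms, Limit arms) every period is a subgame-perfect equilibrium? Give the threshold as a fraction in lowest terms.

Thalor: cooperation gives 22 each period; deviation gives 37 once then 8 forever.
  22/(1−δ) ≥ 37 + 8δ/(1−δ) ⇒ δ ≥ 15/29.
Surania: cooperation gives 18 each period; deviation gives 25 once then 3 forever.
  δ ≥ 7/22.
Both must hold, so the binding constraint is Thalor's: δ ≥ 15/29.

15/29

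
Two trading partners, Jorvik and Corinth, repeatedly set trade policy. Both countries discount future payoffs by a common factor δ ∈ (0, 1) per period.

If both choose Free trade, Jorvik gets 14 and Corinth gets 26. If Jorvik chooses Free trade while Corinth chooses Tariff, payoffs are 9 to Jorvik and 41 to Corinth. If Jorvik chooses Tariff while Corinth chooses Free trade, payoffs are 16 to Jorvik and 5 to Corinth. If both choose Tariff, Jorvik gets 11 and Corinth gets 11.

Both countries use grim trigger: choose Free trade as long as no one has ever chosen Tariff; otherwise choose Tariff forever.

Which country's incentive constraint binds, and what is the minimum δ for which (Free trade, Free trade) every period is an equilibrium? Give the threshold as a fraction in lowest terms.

Corinth; δ ≥ 1/2

Jorvik: cooperation gives 14 each period; deviation gives 16 once then 11 forever.
  14/(1−δ) ≥ 16 + 11δ/(1−δ) ⇒ δ ≥ 2/5.
Corinth: cooperation gives 26 each period; deviation gives 41 once then 11 forever.
  δ ≥ 15/30 = 1/2.
Both must hold, so the binding constraint is Corinth's: δ ≥ 1/2.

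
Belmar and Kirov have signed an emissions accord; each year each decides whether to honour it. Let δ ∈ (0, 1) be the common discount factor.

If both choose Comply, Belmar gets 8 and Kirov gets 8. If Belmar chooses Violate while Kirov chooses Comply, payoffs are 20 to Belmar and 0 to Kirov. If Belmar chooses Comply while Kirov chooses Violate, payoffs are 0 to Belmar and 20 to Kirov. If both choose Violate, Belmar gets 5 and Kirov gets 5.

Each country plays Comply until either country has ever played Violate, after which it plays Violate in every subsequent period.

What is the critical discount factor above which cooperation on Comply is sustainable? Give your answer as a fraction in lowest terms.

One-period gain from deviating is 20 − 8 = 12. The loss is 8 − 5 = 3 in every subsequent period, with present value 3·δ/(1−δ).
Deviation is unprofitable when 3·δ/(1−δ) ≥ 12, i.e. δ/(1−δ) ≥ 4.
Equivalently δ ≥ 12/(12+3) = 4/5.

4/5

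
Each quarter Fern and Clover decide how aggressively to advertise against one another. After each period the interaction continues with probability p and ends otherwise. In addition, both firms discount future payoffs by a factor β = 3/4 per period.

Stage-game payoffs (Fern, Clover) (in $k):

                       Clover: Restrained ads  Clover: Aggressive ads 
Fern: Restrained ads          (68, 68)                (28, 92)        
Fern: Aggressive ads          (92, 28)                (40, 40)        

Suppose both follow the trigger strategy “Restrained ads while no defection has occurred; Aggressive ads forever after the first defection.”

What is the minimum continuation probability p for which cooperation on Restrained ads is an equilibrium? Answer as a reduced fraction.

With continuation probability p and discount β, the effective per-period discount factor is βp.
Grim-trigger IC: βp ≥ (92−68)/(92−40) = 6/13.
So p ≥ (6/13)/(3/4) = 8/13.

8/13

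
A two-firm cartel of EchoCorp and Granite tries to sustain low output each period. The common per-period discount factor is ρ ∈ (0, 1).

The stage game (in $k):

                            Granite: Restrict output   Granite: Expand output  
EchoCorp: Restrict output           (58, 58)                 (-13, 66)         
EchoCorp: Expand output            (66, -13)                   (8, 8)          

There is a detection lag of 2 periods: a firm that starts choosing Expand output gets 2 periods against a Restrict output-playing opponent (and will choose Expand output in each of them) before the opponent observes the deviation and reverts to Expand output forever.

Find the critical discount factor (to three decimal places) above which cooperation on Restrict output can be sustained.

Deviating for the 2 undetected periods gains 66−58 = 8 per period over cooperation, then loses 58−8 = 50 per period forever once punishment starts.
Gain: 8(1 + ρ + … + ρ^1); loss: 50·ρ^2/(1−ρ).
No profitable deviation ⇔ 8(1−ρ^2) ≤ 50·ρ^2, i.e. ρ^2 ≥ 8/(8+50) = 4/29.
Hence ρ ≥ (4/29)^(1/2) ≈ 0.371.

0.371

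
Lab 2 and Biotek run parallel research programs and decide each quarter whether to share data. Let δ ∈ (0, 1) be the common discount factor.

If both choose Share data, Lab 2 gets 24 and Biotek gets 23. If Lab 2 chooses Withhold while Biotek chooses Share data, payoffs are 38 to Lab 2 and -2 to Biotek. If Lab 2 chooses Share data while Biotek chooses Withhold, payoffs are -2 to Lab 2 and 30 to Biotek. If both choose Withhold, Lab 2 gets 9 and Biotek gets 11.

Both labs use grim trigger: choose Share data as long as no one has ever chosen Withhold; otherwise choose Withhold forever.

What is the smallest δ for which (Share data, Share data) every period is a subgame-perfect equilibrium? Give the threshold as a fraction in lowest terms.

Lab 2: cooperation gives 24 each period; deviation gives 38 once then 9 forever.
  24/(1−δ) ≥ 38 + 9δ/(1−δ) ⇒ δ ≥ 14/29.
Biotek: cooperation gives 23 each period; deviation gives 30 once then 11 forever.
  δ ≥ 7/19.
Both must hold, so the binding constraint is Lab 2's: δ ≥ 14/29.

14/29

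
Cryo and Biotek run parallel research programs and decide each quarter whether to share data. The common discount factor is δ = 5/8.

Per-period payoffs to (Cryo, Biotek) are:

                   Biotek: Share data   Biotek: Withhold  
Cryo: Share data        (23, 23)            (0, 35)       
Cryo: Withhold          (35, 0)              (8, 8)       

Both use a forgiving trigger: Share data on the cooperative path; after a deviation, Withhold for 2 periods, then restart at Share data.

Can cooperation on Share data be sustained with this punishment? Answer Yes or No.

Comparing payoff streams over the 3 periods until play realigns: cooperate → 23(1+δ+…+δ^2); deviate → 35 + 8(δ+…+δ^2).
Cooperation is sustained iff (23−8)(δ+…+δ^2) ≥ 35−23.
δ+…+δ^2 = 5/8·(1−(5/8)^2)/(1−5/8) = 1.0156, and (35−23)/(23−8) = 0.8000.
1.0156 ≥ 0.8000, so cooperation is sustainable.

Yes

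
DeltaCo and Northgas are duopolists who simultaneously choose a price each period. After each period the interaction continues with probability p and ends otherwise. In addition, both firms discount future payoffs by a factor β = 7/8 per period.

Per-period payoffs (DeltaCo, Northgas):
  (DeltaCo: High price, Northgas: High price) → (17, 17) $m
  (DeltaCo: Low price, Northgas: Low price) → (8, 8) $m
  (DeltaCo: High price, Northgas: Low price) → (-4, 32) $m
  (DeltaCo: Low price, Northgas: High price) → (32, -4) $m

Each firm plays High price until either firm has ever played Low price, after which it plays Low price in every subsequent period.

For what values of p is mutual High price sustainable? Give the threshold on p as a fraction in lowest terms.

Expected continuation weight on next period's payoff is β·p = 7/8·p, which plays the role of the discount factor.
Cooperation requires 7/8·p ≥ (32−17)/(32−8) = 5/8, hence p ≥ 5/7.

5/7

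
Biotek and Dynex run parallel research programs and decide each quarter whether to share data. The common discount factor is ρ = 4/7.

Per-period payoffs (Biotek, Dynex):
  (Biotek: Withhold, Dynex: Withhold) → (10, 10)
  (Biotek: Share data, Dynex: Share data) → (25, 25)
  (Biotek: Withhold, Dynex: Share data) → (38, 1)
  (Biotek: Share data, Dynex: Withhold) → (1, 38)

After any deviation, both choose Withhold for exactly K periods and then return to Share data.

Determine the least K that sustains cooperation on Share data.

IC: ρ(1−ρ^K)/(1−ρ) ≥ (38−25)/(25−10) = 13/15.
With ρ = 4/7: need 1 − ρ^K ≥ 13/15·(1−4/7)/(4/7), i.e. ρ^K ≤ 0.3500.
Since (4/7)^1 = 0.5714 and (4/7)^2 = 0.3265, the smallest such K is 2.

2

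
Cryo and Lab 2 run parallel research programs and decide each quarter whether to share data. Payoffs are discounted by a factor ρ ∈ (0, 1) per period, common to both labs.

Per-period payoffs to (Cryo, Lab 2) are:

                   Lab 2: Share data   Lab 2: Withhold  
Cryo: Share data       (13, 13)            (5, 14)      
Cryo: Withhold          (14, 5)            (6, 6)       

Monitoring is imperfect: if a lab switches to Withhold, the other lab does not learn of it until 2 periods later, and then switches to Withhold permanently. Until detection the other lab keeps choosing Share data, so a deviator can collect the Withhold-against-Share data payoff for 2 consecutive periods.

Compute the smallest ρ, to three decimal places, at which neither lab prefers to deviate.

The best deviation is to choose Withhold for all 2 undetected periods, earning 14 each, then 6 forever once detected.
Deviation value: 14(1−ρ^2)/(1−ρ) + 6ρ^2/(1−ρ); cooperation value: 13/(1−ρ).
IC: 13 ≥ 14(1−ρ^2) + 6ρ^2 = 14 − 8ρ^2.
So ρ^2 ≥ 1/8, giving ρ ≥ (1/8)^(1/2) ≈ 0.354.

0.354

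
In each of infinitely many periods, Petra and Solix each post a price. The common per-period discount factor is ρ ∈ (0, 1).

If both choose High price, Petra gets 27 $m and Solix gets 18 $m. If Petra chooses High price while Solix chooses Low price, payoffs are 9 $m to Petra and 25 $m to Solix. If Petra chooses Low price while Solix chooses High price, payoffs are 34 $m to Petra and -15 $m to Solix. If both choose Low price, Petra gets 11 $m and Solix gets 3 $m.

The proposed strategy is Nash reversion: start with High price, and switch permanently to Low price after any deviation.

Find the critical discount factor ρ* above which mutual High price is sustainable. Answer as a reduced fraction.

7/22

Petra: cooperation gives 27 each period; deviation gives 34 once then 11 forever.
  27/(1−ρ) ≥ 34 + 11ρ/(1−ρ) ⇒ ρ ≥ 7/23.
Solix: cooperation gives 18 each period; deviation gives 25 once then 3 forever.
  ρ ≥ 7/22.
Both must hold, so the binding constraint is Solix's: ρ ≥ 7/22.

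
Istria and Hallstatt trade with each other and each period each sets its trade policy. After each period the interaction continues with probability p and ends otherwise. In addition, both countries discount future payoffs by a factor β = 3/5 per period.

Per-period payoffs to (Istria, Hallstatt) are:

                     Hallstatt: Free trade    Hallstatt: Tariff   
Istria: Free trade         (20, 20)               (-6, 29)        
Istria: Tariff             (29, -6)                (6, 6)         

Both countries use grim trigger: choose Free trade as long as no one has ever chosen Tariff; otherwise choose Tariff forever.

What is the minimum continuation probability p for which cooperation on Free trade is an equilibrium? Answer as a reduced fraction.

15/23

With continuation probability p and discount β, the effective per-period discount factor is βp.
Grim-trigger IC: βp ≥ (29−20)/(29−6) = 9/23.
So p ≥ (9/23)/(3/5) = 15/23.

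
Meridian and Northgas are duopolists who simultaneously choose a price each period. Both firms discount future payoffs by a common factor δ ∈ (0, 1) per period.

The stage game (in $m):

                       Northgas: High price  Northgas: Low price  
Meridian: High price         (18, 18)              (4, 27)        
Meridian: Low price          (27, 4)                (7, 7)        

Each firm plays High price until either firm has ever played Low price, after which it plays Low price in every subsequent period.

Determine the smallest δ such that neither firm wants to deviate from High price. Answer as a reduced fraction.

9/20

18/(1−δ) ≥ 27 + 7δ/(1−δ)
18 ≥ 27 − 20δ
δ ≥ 9/20.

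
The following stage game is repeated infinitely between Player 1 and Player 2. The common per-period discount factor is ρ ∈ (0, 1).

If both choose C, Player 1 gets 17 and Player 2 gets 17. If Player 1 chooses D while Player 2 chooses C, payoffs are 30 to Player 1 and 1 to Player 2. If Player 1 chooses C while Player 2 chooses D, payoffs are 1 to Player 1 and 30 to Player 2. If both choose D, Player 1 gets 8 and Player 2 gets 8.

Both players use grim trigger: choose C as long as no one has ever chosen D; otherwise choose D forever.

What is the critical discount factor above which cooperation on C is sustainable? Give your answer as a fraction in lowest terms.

13/22

Under grim trigger the critical discount factor is (T−C)/(T−P) with T = 30, C = 17, P = 8.
ρ* = (30−17)/(30−8) = 13/22.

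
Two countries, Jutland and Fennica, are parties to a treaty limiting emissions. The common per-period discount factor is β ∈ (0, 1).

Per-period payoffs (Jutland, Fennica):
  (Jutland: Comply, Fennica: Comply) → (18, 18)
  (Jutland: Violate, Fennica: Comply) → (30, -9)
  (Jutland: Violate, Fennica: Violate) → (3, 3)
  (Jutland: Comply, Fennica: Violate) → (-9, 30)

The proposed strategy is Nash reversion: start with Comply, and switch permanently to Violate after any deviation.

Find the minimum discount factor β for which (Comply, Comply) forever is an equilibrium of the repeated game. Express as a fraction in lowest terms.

One-period gain from deviating is 30 − 18 = 12. The loss is 18 − 3 = 15 in every subsequent period, with present value 15·β/(1−β).
Deviation is unprofitable when 15·β/(1−β) ≥ 12, i.e. β/(1−β) ≥ 4/5.
Equivalently β ≥ 12/(12+15) = 4/9.

4/9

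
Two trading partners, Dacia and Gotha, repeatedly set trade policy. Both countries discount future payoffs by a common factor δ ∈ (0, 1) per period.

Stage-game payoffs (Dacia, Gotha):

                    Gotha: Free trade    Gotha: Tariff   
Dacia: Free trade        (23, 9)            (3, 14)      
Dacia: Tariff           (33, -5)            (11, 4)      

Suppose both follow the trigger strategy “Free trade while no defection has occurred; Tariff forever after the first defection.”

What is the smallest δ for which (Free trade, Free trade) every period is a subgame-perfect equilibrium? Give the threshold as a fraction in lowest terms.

1/2

For Dacia: deviation gain 33−23 = 10, per-period punishment loss 23−11 = 12. IC gives δ ≥ 10/22 = 5/11.
For Gotha: gain 5, loss 5 per period, so δ ≥ 5/10 = 1/2.
The tighter constraint is Gotha's, so cooperation needs δ ≥ 1/2.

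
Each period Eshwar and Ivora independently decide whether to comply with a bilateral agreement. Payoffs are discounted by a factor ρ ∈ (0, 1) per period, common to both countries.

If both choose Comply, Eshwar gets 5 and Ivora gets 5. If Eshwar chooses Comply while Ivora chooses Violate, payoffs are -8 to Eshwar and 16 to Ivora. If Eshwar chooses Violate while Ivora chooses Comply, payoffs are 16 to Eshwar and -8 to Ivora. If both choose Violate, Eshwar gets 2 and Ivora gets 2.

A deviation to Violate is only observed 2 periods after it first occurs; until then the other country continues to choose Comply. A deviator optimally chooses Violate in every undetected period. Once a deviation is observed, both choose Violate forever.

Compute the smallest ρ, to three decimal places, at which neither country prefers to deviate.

0.886

A deviator earns 16 for 2 periods, then 2 forever; cooperating earns 5 forever. Multiplying the IC by (1−ρ):
5 ≥ 16(1−ρ^2) + 2ρ^2, so 14·ρ^2 ≥ 11 and ρ^2 ≥ 11/14.
ρ ≥ (11/14)^(1/2) ≈ 0.886.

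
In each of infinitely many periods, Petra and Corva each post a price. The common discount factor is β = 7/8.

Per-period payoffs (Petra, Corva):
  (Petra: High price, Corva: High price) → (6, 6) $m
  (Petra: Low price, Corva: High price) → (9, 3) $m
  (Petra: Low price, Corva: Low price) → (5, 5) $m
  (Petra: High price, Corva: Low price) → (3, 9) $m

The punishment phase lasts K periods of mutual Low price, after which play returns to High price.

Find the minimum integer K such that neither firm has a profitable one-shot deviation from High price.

Need Σ_{k=1}^{K} β^k ≥ (9−6)/(6−5) = 3.0000 at β = 7/8.
At K = 4 the sum is 2.8967 < 3.0000; at K = 5 it is 3.4096 ≥ 3.0000.
So the minimum punishment length is K = 5.

5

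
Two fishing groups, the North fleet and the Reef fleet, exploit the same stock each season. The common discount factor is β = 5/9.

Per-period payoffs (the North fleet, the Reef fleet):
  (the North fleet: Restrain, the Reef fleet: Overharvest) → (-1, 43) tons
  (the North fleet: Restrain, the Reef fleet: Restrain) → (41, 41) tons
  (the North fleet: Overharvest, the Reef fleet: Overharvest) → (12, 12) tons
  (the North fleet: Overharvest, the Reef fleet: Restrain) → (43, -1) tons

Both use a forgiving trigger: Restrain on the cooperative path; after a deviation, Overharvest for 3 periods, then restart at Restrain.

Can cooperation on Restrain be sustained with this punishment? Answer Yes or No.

A one-shot deviation gives 43 now, then 12 for 3 periods, then back to 41.
Gain from deviating: (43−41) today; loss: (41−12) in each of the next 3 periods.
No-deviation condition: (41−12)(β+…+β^3) ≥ 43−41, i.e. β+…+β^3 ≥ 2/29.
At β = 5/9: β+…+β^3 = 1.0357 ≥ 0.0690.
So cooperation is sustainable.

Yes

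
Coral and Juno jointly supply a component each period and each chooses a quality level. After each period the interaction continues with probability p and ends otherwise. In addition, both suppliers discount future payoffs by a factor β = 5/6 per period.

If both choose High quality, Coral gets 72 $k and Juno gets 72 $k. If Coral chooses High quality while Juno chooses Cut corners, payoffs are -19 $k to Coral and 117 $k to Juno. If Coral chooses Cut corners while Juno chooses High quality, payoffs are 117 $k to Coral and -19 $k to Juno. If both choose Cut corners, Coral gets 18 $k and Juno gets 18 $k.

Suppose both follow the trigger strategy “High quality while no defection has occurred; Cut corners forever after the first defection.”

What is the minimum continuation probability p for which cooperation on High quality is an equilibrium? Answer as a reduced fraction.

With continuation probability p and discount β, the effective per-period discount factor is βp.
Grim-trigger IC: βp ≥ (117−72)/(117−18) = 5/11.
So p ≥ (5/11)/(5/6) = 6/11.

6/11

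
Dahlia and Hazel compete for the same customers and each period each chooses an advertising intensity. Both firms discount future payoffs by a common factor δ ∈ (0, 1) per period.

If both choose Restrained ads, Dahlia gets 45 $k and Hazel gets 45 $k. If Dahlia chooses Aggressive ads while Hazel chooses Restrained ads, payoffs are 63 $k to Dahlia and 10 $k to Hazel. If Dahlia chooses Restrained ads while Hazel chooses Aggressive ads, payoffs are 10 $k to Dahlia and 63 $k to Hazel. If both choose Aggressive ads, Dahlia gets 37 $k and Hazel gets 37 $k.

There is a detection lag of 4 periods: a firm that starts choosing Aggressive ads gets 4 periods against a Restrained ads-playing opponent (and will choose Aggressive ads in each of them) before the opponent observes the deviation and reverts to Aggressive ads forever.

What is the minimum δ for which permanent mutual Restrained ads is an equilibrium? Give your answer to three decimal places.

Deviating for the 4 undetected periods gains 63−45 = 18 per period over cooperation, then loses 45−37 = 8 per period forever once punishment starts.
Gain: 18(1 + δ + … + δ^3); loss: 8·δ^4/(1−δ).
No profitable deviation ⇔ 18(1−δ^4) ≤ 8·δ^4, i.e. δ^4 ≥ 18/(18+8) = 9/13.
Hence δ ≥ (9/13)^(1/4) ≈ 0.912.

0.912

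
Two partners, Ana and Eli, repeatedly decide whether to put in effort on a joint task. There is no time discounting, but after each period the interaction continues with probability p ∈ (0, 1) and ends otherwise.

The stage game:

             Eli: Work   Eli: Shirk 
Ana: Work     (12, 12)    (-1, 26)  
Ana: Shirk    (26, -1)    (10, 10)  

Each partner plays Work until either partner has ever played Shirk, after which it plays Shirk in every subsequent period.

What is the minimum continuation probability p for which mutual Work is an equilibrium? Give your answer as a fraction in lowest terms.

7/8

Expected cooperation value is 12 + p·12 + p²·12 + … = 12/(1−p); deviation gives 26 + p·10/(1−p).
12 ≥ 26(1−p) + 10p ⇒ 16p ≥ 14 ⇒ p ≥ 14/16 = 7/8.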